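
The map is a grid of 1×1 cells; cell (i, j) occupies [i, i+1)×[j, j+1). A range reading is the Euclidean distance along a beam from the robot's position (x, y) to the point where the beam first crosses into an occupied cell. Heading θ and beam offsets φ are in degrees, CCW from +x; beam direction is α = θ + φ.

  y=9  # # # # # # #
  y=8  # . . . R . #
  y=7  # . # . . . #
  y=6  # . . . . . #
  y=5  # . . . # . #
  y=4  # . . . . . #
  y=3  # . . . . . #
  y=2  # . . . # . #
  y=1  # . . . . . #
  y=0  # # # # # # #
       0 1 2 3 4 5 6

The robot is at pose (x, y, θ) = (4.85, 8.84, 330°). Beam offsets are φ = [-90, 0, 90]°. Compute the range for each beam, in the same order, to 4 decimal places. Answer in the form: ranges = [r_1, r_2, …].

beam 1: φ=-90°, α=240°
  d=(-0.5000,-0.8660)  start (4,8)  tX=1.7000 tY=0.9699  stride 1/|dx|=2.0000 1/|dy|=1.1547
    cross y-line → (4,7), t=0.9699
    cross x-line → (3,7), t=1.7000
    cross y-line → (3,6), t=2.1246
    cross y-line → (3,5), t=3.2793
    cross x-line → (2,5), t=3.7000
    cross y-line → (2,4), t=4.4341
    cross y-line → (2,3), t=5.5888
    cross x-line → (1,3), t=5.7000
    cross y-line → (1,2), t=6.7435
    cross x-line → (0,2), t=7.7000 (wall)
  → r_1 = 7.7000
beam 2: φ=0°, α=330°
  d=(0.8660,-0.5000)  start (4,8)  tX=0.1732 tY=1.6800  stride 1/|dx|=1.1547 1/|dy|=2.0000
    cross x-line → (5,8), t=0.1732
    cross x-line → (6,8), t=1.3279 (wall)
  → r_2 = 1.3279
beam 3: φ=90°, α=60°
  d=(0.5000,0.8660)  start (4,8)  tX=0.3000 tY=0.1848  stride 1/|dx|=2.0000 1/|dy|=1.1547
    cross y-line → (4,9), t=0.1848 (wall)
  → r_3 = 0.1848

ranges = [7.7000, 1.3279, 0.1848]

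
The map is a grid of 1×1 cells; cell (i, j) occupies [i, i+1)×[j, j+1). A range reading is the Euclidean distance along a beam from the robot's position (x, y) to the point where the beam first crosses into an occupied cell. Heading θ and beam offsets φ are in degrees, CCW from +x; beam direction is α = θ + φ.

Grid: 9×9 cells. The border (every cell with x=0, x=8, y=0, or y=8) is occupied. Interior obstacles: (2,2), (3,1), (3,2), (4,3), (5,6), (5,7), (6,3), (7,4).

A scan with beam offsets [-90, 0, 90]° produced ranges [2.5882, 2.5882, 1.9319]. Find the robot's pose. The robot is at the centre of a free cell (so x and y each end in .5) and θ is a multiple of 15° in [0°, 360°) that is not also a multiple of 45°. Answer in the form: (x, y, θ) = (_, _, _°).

Candidates: 41 free-cell centres × 16 headings = 656 poses. Raycast each; keep the one whose scan matches to 4 dp.
  (2.5, 3.5, 150°): beam 1 = 5.0000 ≠ 2.5882 ✗
  (4.5, 1.5, 345°): beam 1 = 0.5176 ≠ 2.5882 ✗
  (3.5, 7.5, 240°): beam 1 = 1.0000 ≠ 2.5882 ✗
  (4.5, 2.5, 150°): beam 1 = 0.5774 ≠ 2.5882 ✗
  …
  (3.5, 5.5, 195°): r_1=2.5882, r_2=2.5882, r_3=1.9319 — all match ✓
Only this pose fits every beam.

(x, y, θ) = (3.5, 5.5, 195°)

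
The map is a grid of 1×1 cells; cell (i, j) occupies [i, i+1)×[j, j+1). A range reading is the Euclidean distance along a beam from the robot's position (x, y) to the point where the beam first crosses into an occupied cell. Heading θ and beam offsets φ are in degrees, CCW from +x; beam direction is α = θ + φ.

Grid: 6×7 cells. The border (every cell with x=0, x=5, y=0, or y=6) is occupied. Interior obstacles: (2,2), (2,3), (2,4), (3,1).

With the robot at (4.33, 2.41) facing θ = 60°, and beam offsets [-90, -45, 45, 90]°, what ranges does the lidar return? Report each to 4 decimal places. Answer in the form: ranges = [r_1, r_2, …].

ranges = [0.7736, 0.6936, 3.7166, 1.5358]

beam 1: φ=-90°, α=330°
  dir = (cos 330°, sin 330°) = (0.8660, -0.5000); from cell (4,2)
  next x-line at t=0.7736, next y-line at t=0.8200; Δt_x=1.1547, Δt_y=2.0000
    x: enter (5,2) at t=0.7736 ← occupied
  → r_1 = 0.7736
beam 2: φ=-45°, α=15°
  dir = (cos 15°, sin 15°) = (0.9659, 0.2588); from cell (4,2)
  next x-line at t=0.6936, next y-line at t=2.2796; Δt_x=1.0353, Δt_y=3.8637
    x: enter (5,2) at t=0.6936 ← occupied
  → r_2 = 0.6936
beam 3: φ=45°, α=105°
  dir = (cos 105°, sin 105°) = (-0.2588, 0.9659); from cell (4,2)
  next x-line at t=1.2750, next y-line at t=0.6108; Δt_x=3.8637, Δt_y=1.0353
    y: enter (4,3) at t=0.6108
    x: enter (3,3) at t=1.2750
    y: enter (3,4) at t=1.6461
    y: enter (3,5) at t=2.6814
    y: enter (3,6) at t=3.7166 ← occupied
  → r_3 = 3.7166
beam 4: φ=90°, α=150°
  dir = (cos 150°, sin 150°) = (-0.8660, 0.5000); from cell (4,2)
  next x-line at t=0.3811, next y-line at t=1.1800; Δt_x=1.1547, Δt_y=2.0000
    x: enter (3,2) at t=0.3811
    y: enter (3,3) at t=1.1800
    x: enter (2,3) at t=1.5358 ← occupied
  → r_4 = 1.5358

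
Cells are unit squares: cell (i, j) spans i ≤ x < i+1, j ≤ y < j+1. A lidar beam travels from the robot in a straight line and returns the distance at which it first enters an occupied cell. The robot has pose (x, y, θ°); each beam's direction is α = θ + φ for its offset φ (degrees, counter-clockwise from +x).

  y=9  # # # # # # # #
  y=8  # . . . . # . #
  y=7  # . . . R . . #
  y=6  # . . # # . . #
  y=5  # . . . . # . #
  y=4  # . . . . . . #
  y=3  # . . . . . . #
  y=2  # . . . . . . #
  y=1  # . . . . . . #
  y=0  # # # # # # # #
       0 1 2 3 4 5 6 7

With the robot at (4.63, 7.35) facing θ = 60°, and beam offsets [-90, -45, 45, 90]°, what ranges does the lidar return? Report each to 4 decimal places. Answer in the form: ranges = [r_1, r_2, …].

ranges = [2.7366, 2.4536, 1.7082, 3.3000]

beam 1: φ=-90°, α=330°
  cosα=0.8660 sinα=-0.5000 | (4,7) | tMaxX 0.4272 tMaxY 0.7000 | tΔX 1.1547 tΔY 2.0000
    t=0.4272 [x] (5,7)
    t=0.7000 [y] (5,6)
    t=1.5819 [x] (6,6)
    t=2.7000 [y] (6,5)
    t=2.7366 [x] (7,5) — stop
  → r_1 = 2.7366
beam 2: φ=-45°, α=15°
  cosα=0.9659 sinα=0.2588 | (4,7) | tMaxX 0.3831 tMaxY 2.5114 | tΔX 1.0353 tΔY 3.8637
    t=0.3831 [x] (5,7)
    t=1.4183 [x] (6,7)
    t=2.4536 [x] (7,7) — stop
  → r_2 = 2.4536
beam 3: φ=45°, α=105°
  cosα=-0.2588 sinα=0.9659 | (4,7) | tMaxX 2.4341 tMaxY 0.6729 | tΔX 3.8637 tΔY 1.0353
    t=0.6729 [y] (4,8)
    t=1.7082 [y] (4,9) — stop
  → r_3 = 1.7082
beam 4: φ=90°, α=150°
  cosα=-0.8660 sinα=0.5000 | (4,7) | tMaxX 0.7275 tMaxY 1.3000 | tΔX 1.1547 tΔY 2.0000
    t=0.7275 [x] (3,7)
    t=1.3000 [y] (3,8)
    t=1.8822 [x] (2,8)
    t=3.0369 [x] (1,8)
    t=3.3000 [y] (1,9) — stop
  → r_4 = 3.3000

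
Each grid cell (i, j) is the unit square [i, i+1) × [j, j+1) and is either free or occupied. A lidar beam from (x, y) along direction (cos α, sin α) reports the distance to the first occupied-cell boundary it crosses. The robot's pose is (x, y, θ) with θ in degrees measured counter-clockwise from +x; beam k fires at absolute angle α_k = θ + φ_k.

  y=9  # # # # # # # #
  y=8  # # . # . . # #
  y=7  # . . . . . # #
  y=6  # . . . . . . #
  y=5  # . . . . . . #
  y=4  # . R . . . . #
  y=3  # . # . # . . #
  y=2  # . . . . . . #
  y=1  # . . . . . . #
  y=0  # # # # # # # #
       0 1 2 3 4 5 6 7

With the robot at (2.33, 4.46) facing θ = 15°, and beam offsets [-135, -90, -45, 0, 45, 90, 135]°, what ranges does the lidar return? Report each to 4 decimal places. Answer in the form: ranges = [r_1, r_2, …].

beam 1: φ=-135°, α=240°
  direction (-0.5000, -0.8660); cell (2,4); t to first gridline: x 0.6600, y 0.5312 (then +2.0000 / +1.1547)
    (2,3) via y @ 0.5312  # hit
  → r_1 = 0.5312
beam 2: φ=-90°, α=285°
  direction (0.2588, -0.9659); cell (2,4); t to first gridline: x 2.5887, y 0.4762 (then +3.8637 / +1.0353)
    (2,3) via y @ 0.4762  # hit
  → r_2 = 0.4762
beam 3: φ=-45°, α=330°
  direction (0.8660, -0.5000); cell (2,4); t to first gridline: x 0.7736, y 0.9200 (then +1.1547 / +2.0000)
    (3,4) via x @ 0.7736
    (3,3) via y @ 0.9200
    (4,3) via x @ 1.9283  # hit
  → r_3 = 1.9283
beam 4: φ=0°, α=15°
  direction (0.9659, 0.2588); cell (2,4); t to first gridline: x 0.6936, y 2.0864 (then +1.0353 / +3.8637)
    (3,4) via x @ 0.6936
    (4,4) via x @ 1.7289
    (4,5) via y @ 2.0864
    (5,5) via x @ 2.7642
    (6,5) via x @ 3.7995
    (7,5) via x @ 4.8347  # hit
  → r_4 = 4.8347
beam 5: φ=45°, α=60°
  direction (0.5000, 0.8660); cell (2,4); t to first gridline: x 1.3400, y 0.6235 (then +2.0000 / +1.1547)
    (2,5) via y @ 0.6235
    (3,5) via x @ 1.3400
    (3,6) via y @ 1.7782
    (3,7) via y @ 2.9329
    (4,7) via x @ 3.3400
    (4,8) via y @ 4.0876
    (4,9) via y @ 5.2423  # hit
  → r_5 = 5.2423
beam 6: φ=90°, α=105°
  direction (-0.2588, 0.9659); cell (2,4); t to first gridline: x 1.2750, y 0.5590 (then +3.8637 / +1.0353)
    (2,5) via y @ 0.5590
    (1,5) via x @ 1.2750
    (1,6) via y @ 1.5943
    (1,7) via y @ 2.6296
    (1,8) via y @ 3.6649  # hit
  → r_6 = 3.6649
beam 7: φ=135°, α=150°
  direction (-0.8660, 0.5000); cell (2,4); t to first gridline: x 0.3811, y 1.0800 (then +1.1547 / +2.0000)
    (1,4) via x @ 0.3811
    (1,5) via y @ 1.0800
    (0,5) via x @ 1.5358  # hit
  → r_7 = 1.5358

ranges = [0.5312, 0.4762, 1.9283, 4.8347, 5.2423, 3.6649, 1.5358]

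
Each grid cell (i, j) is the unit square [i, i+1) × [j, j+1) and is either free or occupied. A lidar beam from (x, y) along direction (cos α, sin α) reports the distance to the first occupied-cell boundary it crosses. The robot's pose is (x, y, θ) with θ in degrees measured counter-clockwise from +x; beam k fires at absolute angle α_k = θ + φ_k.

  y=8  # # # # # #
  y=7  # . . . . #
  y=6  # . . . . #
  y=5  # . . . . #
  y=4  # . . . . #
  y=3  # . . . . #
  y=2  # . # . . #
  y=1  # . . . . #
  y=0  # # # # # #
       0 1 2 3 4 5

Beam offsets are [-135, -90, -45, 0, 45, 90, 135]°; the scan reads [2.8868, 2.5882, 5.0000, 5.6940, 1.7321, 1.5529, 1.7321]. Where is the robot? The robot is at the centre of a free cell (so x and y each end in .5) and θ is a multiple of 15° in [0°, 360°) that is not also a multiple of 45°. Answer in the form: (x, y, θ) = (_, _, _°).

Enumerate (i+0.5, j+0.5, θ) over the 27 free cells and 16 admissible headings. For each, cast all 7 beams and compare to the given ranges.
  (4.5, 7.5, 60°): beam 1 = 1.9319 ≠ 2.8868 ✗
  (4.5, 5.5, 165°): beam 1 = 0.5774 ≠ 2.8868 ✗
  (3.5, 2.5, 195°): beam 1 = 3.0000 ≠ 2.8868 ✗
  (1.5, 5.5, 120°): beam 1 = 3.6235 ≠ 2.8868 ✗
  …
  (3.5, 6.5, 285°): r_1=2.8868, r_2=2.5882, r_3=5.0000, r_4=5.6940, r_5=1.7321, r_6=1.5529, r_7=1.7321 — all match ✓
Unique over the lattice → pose = (3.5, 6.5, 285°).

(x, y, θ) = (3.5, 6.5, 285°)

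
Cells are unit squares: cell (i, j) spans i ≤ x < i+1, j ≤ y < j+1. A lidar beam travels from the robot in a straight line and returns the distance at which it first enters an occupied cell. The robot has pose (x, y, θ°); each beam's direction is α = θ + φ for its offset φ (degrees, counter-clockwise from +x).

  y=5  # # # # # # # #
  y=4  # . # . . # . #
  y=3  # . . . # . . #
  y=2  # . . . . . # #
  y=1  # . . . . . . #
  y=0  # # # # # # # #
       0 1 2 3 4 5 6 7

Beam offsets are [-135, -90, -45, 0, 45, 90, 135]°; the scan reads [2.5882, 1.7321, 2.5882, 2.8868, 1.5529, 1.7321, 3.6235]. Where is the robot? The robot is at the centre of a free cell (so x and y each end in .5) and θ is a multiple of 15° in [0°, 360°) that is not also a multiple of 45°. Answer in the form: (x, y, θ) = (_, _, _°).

(x, y, θ) = (3.5, 2.5, 210°)

The pose lattice has 20·16 = 320 candidates. Test each by forward raycasting.
  (3.5, 1.5, 75°): beam 1 = 0.5774 ≠ 2.5882 ✗
  (6.5, 1.5, 255°): beam 1 = 0.5774 ≠ 2.5882 ✗
  (3.5, 2.5, 150°): beam 1 = 3.6235 ≠ 2.5882 ✗
  (1.5, 4.5, 60°): beam 1 = 3.6235 ≠ 2.5882 ✗
  (5.5, 2.5, 210°): beam 1 = 1.5529 ≠ 2.5882 ✗
  …
  (3.5, 2.5, 210°): r_1=2.5882, r_2=1.7321, r_3=2.5882, r_4=2.8868, r_5=1.5529, r_6=1.7321, r_7=3.6235 — all match ✓
Only this pose fits every beam.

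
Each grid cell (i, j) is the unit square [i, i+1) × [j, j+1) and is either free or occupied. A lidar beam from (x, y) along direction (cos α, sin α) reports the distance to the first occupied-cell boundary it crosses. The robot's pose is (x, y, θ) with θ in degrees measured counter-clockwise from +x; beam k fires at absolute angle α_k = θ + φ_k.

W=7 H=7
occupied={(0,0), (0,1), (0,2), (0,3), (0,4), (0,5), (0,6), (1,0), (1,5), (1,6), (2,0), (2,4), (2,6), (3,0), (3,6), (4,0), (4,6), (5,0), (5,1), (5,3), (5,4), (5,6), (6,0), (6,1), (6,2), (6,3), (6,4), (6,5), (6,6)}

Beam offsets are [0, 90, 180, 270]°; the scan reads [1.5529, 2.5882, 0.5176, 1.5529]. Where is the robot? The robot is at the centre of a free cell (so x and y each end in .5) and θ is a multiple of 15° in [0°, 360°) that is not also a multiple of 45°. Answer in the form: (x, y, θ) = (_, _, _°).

(x, y, θ) = (4.5, 4.5, 195°)

Enumerate (i+0.5, j+0.5, θ) over the 20 free cells and 16 admissible headings. For each, cast all 4 beams and compare to the given ranges.
  (3.5, 1.5, 210°): beam 1 = 1.0000 ≠ 1.5529 ✗
  (4.5, 1.5, 255°): beam 1 = 0.5176 ≠ 1.5529 ✗
  (1.5, 3.5, 30°): beam 1 = 1.0000 ≠ 1.5529 ✗
  (4.5, 4.5, 345°): beam 1 = 0.5176 ≠ 1.5529 ✗
  (1.5, 2.5, 165°): beam 1 = 0.5176 ≠ 1.5529 ✗
  …
  (4.5, 4.5, 195°): r_1=1.5529, r_2=2.5882, r_3=0.5176, r_4=1.5529 — all match ✓
Unique over the lattice → pose = (4.5, 4.5, 195°).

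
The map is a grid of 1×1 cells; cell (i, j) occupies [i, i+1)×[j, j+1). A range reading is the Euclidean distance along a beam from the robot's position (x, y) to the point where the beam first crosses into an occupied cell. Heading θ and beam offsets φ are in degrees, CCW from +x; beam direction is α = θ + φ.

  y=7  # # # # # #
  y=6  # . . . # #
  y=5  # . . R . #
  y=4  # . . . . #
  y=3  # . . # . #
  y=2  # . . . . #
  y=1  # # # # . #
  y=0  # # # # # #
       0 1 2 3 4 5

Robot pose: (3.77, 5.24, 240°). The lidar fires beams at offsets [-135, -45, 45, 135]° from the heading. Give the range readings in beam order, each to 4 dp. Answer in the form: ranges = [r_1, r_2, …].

ranges = [1.8221, 2.8677, 4.3896, 1.2734]

beam 1: φ=-135°, α=105°
  d=(-0.2588,0.9659)  start (3,5)  tX=2.9751 tY=0.7868  stride 1/|dx|=3.8637 1/|dy|=1.0353
    cross y-line → (3,6), t=0.7868
    cross y-line → (3,7), t=1.8221 (wall)
  → r_1 = 1.8221
beam 2: φ=-45°, α=195°
  d=(-0.9659,-0.2588)  start (3,5)  tX=0.7972 tY=0.9273  stride 1/|dx|=1.0353 1/|dy|=3.8637
    cross x-line → (2,5), t=0.7972
    cross y-line → (2,4), t=0.9273
    cross x-line → (1,4), t=1.8324
    cross x-line → (0,4), t=2.8677 (wall)
  → r_2 = 2.8677
beam 3: φ=45°, α=285°
  d=(0.2588,-0.9659)  start (3,5)  tX=0.8887 tY=0.2485  stride 1/|dx|=3.8637 1/|dy|=1.0353
    cross y-line → (3,4), t=0.2485
    cross x-line → (4,4), t=0.8887
    cross y-line → (4,3), t=1.2837
    cross y-line → (4,2), t=2.3190
    cross y-line → (4,1), t=3.3543
    cross y-line → (4,0), t=4.3896 (wall)
  → r_3 = 4.3896
beam 4: φ=135°, α=15°
  d=(0.9659,0.2588)  start (3,5)  tX=0.2381 tY=2.9364  stride 1/|dx|=1.0353 1/|dy|=3.8637
    cross x-line → (4,5), t=0.2381
    cross x-line → (5,5), t=1.2734 (wall)
  → r_4 = 1.2734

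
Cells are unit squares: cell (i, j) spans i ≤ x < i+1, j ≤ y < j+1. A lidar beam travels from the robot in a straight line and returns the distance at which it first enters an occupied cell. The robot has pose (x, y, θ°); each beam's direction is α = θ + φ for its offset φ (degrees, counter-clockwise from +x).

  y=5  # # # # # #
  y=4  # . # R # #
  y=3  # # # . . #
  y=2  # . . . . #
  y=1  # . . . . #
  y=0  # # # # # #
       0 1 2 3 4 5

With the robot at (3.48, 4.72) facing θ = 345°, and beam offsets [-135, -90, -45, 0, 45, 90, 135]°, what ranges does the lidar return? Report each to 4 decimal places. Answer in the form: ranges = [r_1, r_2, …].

beam 1: φ=-135°, α=210°
  d=(-0.8660,-0.5000)  start (3,4)  tX=0.5543 tY=1.4400  stride 1/|dx|=1.1547 1/|dy|=2.0000
    cross x-line → (2,4), t=0.5543 (wall)
  → r_1 = 0.5543
beam 2: φ=-90°, α=255°
  d=(-0.2588,-0.9659)  start (3,4)  tX=1.8546 tY=0.7454  stride 1/|dx|=3.8637 1/|dy|=1.0353
    cross y-line → (3,3), t=0.7454
    cross y-line → (3,2), t=1.7807
    cross x-line → (2,2), t=1.8546
    cross y-line → (2,1), t=2.8160
    cross y-line → (2,0), t=3.8512 (wall)
  → r_2 = 3.8512
beam 3: φ=-45°, α=300°
  d=(0.5000,-0.8660)  start (3,4)  tX=1.0400 tY=0.8314  stride 1/|dx|=2.0000 1/|dy|=1.1547
    cross y-line → (3,3), t=0.8314
    cross x-line → (4,3), t=1.0400
    cross y-line → (4,2), t=1.9861
    cross x-line → (5,2), t=3.0400 (wall)
  → r_3 = 3.0400
beam 4: φ=0°, α=345°
  d=(0.9659,-0.2588)  start (3,4)  tX=0.5383 tY=2.7819  stride 1/|dx|=1.0353 1/|dy|=3.8637
    cross x-line → (4,4), t=0.5383 (wall)
  → r_4 = 0.5383
beam 5: φ=45°, α=30°
  d=(0.8660,0.5000)  start (3,4)  tX=0.6004 tY=0.5600  stride 1/|dx|=1.1547 1/|dy|=2.0000
    cross y-line → (3,5), t=0.5600 (wall)
  → r_5 = 0.5600
beam 6: φ=90°, α=75°
  d=(0.2588,0.9659)  start (3,4)  tX=2.0091 tY=0.2899  stride 1/|dx|=3.8637 1/|dy|=1.0353
    cross y-line → (3,5), t=0.2899 (wall)
  → r_6 = 0.2899
beam 7: φ=135°, α=120°
  d=(-0.5000,0.8660)  start (3,4)  tX=0.9600 tY=0.3233  stride 1/|dx|=2.0000 1/|dy|=1.1547
    cross y-line → (3,5), t=0.3233 (wall)
  → r_7 = 0.3233

ranges = [0.5543, 3.8512, 3.0400, 0.5383, 0.5600, 0.2899, 0.3233]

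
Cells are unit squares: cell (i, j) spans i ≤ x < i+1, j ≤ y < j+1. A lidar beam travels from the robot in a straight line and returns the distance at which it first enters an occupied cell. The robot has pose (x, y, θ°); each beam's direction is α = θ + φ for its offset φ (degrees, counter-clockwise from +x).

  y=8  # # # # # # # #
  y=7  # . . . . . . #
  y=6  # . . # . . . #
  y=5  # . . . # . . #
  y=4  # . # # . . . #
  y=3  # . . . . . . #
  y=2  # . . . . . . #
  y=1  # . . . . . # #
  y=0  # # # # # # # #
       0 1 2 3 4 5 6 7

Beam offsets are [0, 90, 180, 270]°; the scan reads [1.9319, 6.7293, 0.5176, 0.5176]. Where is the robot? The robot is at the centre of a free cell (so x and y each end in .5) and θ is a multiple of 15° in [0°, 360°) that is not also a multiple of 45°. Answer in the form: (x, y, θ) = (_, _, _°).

Enumerate (i+0.5, j+0.5, θ) over the 37 free cells and 16 admissible headings. For each, cast all 4 beams and compare to the given ranges.
  (3.5, 7.5, 285°): beam 1 = 0.5176 ≠ 1.9319 ✗
  (5.5, 2.5, 105°): beam 1 = 2.5882 ≠ 1.9319 ✗
  (1.5, 1.5, 75°): beam 1 = 2.5882 ≠ 1.9319 ✗
  (3.5, 5.5, 240°): beam 1 = 0.5774 ≠ 1.9319 ✗
  …
  (6.5, 7.5, 165°): r_1=1.9319, r_2=6.7293, r_3=0.5176, r_4=0.5176 — all match ✓
Unique over the lattice → pose = (6.5, 7.5, 165°).

(x, y, θ) = (6.5, 7.5, 165°)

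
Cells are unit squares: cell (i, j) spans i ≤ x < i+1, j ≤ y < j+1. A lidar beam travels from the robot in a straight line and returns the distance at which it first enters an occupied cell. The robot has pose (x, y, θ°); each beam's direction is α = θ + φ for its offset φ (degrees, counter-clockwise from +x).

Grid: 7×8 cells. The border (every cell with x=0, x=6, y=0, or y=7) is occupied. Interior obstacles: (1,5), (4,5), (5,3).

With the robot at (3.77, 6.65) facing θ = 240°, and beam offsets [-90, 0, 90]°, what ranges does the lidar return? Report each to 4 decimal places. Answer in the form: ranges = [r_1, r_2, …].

ranges = [0.7000, 5.5400, 1.3000]

beam 1: φ=-90°, α=150°
  cosα=-0.8660 sinα=0.5000 | (3,6) | tMaxX 0.8891 tMaxY 0.7000 | tΔX 1.1547 tΔY 2.0000
    t=0.7000 [y] (3,7) — stop
  → r_1 = 0.7000
beam 2: φ=0°, α=240°
  cosα=-0.5000 sinα=-0.8660 | (3,6) | tMaxX 1.5400 tMaxY 0.7506 | tΔX 2.0000 tΔY 1.1547
    t=0.7506 [y] (3,5)
    t=1.5400 [x] (2,5)
    t=1.9053 [y] (2,4)
    t=3.0600 [y] (2,3)
    t=3.5400 [x] (1,3)
    t=4.2147 [y] (1,2)
    t=5.3694 [y] (1,1)
    t=5.5400 [x] (0,1) — stop
  → r_2 = 5.5400
beam 3: φ=90°, α=330°
  cosα=0.8660 sinα=-0.5000 | (3,6) | tMaxX 0.2656 tMaxY 1.3000 | tΔX 1.1547 tΔY 2.0000
    t=0.2656 [x] (4,6)
    t=1.3000 [y] (4,5) — stop
  → r_3 = 1.3000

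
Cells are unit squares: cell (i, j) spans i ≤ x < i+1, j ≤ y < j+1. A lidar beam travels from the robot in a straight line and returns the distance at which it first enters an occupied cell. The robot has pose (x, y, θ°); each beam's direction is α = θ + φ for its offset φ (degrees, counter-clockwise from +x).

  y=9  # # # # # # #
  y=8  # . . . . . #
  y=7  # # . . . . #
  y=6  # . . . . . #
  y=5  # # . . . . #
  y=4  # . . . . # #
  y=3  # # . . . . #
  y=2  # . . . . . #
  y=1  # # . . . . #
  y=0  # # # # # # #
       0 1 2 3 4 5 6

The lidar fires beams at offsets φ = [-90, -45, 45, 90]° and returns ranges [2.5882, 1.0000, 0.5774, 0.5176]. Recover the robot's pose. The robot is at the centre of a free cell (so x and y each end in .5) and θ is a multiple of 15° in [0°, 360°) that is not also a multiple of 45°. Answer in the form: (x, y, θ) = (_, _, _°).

Enumerate (i+0.5, j+0.5, θ) over the 35 free cells and 16 admissible headings. For each, cast all 4 beams and compare to the given ranges.
  (3.5, 3.5, 195°): beam 1 = 5.6940 ≠ 2.5882 ✗
  (1.5, 4.5, 240°): beam 1 = 0.5774 ≠ 2.5882 ✗
  (3.5, 2.5, 345°): beam 1 = 1.5529 ≠ 2.5882 ✗
  …
  (5.5, 3.5, 345°): r_1=2.5882, r_2=1.0000, r_3=0.5774, r_4=0.5176 — all match ✓
No second candidate reproduces the full scan.

(x, y, θ) = (5.5, 3.5, 345°)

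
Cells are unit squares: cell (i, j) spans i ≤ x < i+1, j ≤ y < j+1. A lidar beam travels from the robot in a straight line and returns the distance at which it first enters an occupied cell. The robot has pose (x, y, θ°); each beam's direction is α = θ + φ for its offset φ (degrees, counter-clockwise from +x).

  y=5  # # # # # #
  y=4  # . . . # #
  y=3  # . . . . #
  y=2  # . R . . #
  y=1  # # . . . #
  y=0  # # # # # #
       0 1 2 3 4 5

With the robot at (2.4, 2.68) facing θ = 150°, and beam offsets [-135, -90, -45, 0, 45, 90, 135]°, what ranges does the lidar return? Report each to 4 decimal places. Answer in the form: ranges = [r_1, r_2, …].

beam 1: φ=-135°, α=15°
  cosα=0.9659 sinα=0.2588 | (2,2) | tMaxX 0.6212 tMaxY 1.2364 | tΔX 1.0353 tΔY 3.8637
    t=0.6212 [x] (3,2)
    t=1.2364 [y] (3,3)
    t=1.6564 [x] (4,3)
    t=2.6917 [x] (5,3) — stop
  → r_1 = 2.6917
beam 2: φ=-90°, α=60°
  cosα=0.5000 sinα=0.8660 | (2,2) | tMaxX 1.2000 tMaxY 0.3695 | tΔX 2.0000 tΔY 1.1547
    t=0.3695 [y] (2,3)
    t=1.2000 [x] (3,3)
    t=1.5242 [y] (3,4)
    t=2.6789 [y] (3,5) — stop
  → r_2 = 2.6789
beam 3: φ=-45°, α=105°
  cosα=-0.2588 sinα=0.9659 | (2,2) | tMaxX 1.5455 tMaxY 0.3313 | tΔX 3.8637 tΔY 1.0353
    t=0.3313 [y] (2,3)
    t=1.3666 [y] (2,4)
    t=1.5455 [x] (1,4)
    t=2.4018 [y] (1,5) — stop
  → r_3 = 2.4018
beam 4: φ=0°, α=150°
  cosα=-0.8660 sinα=0.5000 | (2,2) | tMaxX 0.4619 tMaxY 0.6400 | tΔX 1.1547 tΔY 2.0000
    t=0.4619 [x] (1,2)
    t=0.6400 [y] (1,3)
    t=1.6166 [x] (0,3) — stop
  → r_4 = 1.6166
beam 5: φ=45°, α=195°
  cosα=-0.9659 sinα=-0.2588 | (2,2) | tMaxX 0.4141 tMaxY 2.6273 | tΔX 1.0353 tΔY 3.8637
    t=0.4141 [x] (1,2)
    t=1.4494 [x] (0,2) — stop
  → r_5 = 1.4494
beam 6: φ=90°, α=240°
  cosα=-0.5000 sinα=-0.8660 | (2,2) | tMaxX 0.8000 tMaxY 0.7852 | tΔX 2.0000 tΔY 1.1547
    t=0.7852 [y] (2,1)
    t=0.8000 [x] (1,1) — stop
  → r_6 = 0.8000
beam 7: φ=135°, α=285°
  cosα=0.2588 sinα=-0.9659 | (2,2) | tMaxX 2.3182 tMaxY 0.7040 | tΔX 3.8637 tΔY 1.0353
    t=0.7040 [y] (2,1)
    t=1.7393 [y] (2,0) — stop
  → r_7 = 1.7393

ranges = [2.6917, 2.6789, 2.4018, 1.6166, 1.4494, 0.8000, 1.7393]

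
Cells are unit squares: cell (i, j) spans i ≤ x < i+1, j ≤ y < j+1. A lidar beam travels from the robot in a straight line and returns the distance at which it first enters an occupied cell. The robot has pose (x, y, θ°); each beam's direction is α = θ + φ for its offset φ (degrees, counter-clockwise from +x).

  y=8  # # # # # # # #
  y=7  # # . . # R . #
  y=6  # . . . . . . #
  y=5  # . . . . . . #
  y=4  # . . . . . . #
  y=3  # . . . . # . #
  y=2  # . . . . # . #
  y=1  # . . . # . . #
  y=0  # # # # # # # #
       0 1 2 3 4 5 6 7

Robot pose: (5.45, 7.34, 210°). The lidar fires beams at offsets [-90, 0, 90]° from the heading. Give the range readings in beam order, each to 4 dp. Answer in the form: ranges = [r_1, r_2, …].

beam 1: φ=-90°, α=120°
  dir = (cos 120°, sin 120°) = (-0.5000, 0.8660); from cell (5,7)
  next x-line at t=0.9000, next y-line at t=0.7621; Δt_x=2.0000, Δt_y=1.1547
    y: enter (5,8) at t=0.7621 ← occupied
  → r_1 = 0.7621
beam 2: φ=0°, α=210°
  dir = (cos 210°, sin 210°) = (-0.8660, -0.5000); from cell (5,7)
  next x-line at t=0.5196, next y-line at t=0.6800; Δt_x=1.1547, Δt_y=2.0000
    x: enter (4,7) at t=0.5196 ← occupied
  → r_2 = 0.5196
beam 3: φ=90°, α=300°
  dir = (cos 300°, sin 300°) = (0.5000, -0.8660); from cell (5,7)
  next x-line at t=1.1000, next y-line at t=0.3926; Δt_x=2.0000, Δt_y=1.1547
    y: enter (5,6) at t=0.3926
    x: enter (6,6) at t=1.1000
    y: enter (6,5) at t=1.5473
    y: enter (6,4) at t=2.7020
    x: enter (7,4) at t=3.1000 ← occupied
  → r_3 = 3.1000

ranges = [0.7621, 0.5196, 3.1000]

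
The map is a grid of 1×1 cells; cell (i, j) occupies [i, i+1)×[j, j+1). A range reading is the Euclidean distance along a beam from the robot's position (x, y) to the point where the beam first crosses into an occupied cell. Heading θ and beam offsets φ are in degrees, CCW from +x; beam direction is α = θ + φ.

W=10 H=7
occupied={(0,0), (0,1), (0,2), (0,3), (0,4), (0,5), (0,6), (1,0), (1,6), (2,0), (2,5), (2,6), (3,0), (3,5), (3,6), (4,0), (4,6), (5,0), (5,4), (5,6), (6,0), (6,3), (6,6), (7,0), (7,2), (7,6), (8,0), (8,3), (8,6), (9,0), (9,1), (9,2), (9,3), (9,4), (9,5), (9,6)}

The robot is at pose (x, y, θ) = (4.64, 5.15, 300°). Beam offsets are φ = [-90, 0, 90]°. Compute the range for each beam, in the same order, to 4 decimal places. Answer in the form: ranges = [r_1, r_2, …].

beam 1: φ=-90°, α=210°
  direction (-0.8660, -0.5000); cell (4,5); t to first gridline: x 0.7390, y 0.3000 (then +1.1547 / +2.0000)
    (4,4) via y @ 0.3000
    (3,4) via x @ 0.7390
    (2,4) via x @ 1.8937
    (2,3) via y @ 2.3000
    (1,3) via x @ 3.0484
    (0,3) via x @ 4.2031  # hit
  → r_1 = 4.2031
beam 2: φ=0°, α=300°
  direction (0.5000, -0.8660); cell (4,5); t to first gridline: x 0.7200, y 0.1732 (then +2.0000 / +1.1547)
    (4,4) via y @ 0.1732
    (5,4) via x @ 0.7200  # hit
  → r_2 = 0.7200
beam 3: φ=90°, α=30°
  direction (0.8660, 0.5000); cell (4,5); t to first gridline: x 0.4157, y 1.7000 (then +1.1547 / +2.0000)
    (5,5) via x @ 0.4157
    (6,5) via x @ 1.5704
    (6,6) via y @ 1.7000  # hit
  → r_3 = 1.7000

ranges = [4.2031, 0.7200, 1.7000]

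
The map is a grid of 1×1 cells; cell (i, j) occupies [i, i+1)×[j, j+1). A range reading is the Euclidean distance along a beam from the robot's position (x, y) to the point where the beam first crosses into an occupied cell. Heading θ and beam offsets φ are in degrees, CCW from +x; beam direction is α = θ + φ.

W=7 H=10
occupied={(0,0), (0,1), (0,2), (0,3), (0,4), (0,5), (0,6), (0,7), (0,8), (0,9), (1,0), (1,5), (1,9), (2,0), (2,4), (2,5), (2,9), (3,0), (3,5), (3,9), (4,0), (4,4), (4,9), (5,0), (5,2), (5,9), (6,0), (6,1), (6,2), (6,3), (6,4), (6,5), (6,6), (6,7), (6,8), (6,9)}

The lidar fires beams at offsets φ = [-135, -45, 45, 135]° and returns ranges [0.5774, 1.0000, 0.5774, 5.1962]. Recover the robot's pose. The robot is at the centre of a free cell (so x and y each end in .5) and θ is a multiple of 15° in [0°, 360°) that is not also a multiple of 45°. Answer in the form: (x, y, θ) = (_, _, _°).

Enumerate (i+0.5, j+0.5, θ) over the 34 free cells and 16 admissible headings. For each, cast all 4 beams and compare to the given ranges.
  (3.5, 8.5, 60°): beam 1 = 3.6235 ≠ 0.5774 ✗
  (2.5, 3.5, 165°): beam 1 = 1.7321 ≠ 0.5774 ✗
  (3.5, 6.5, 300°): beam 1 = 2.5882 ≠ 0.5774 ✗
  (1.5, 6.5, 330°): beam 1 = 0.5176 ≠ 0.5774 ✗
  (2.5, 7.5, 240°): beam 1 = 1.5529 ≠ 0.5774 ✗
  …
  (5.5, 4.5, 345°): r_1=0.5774, r_2=1.0000, r_3=0.5774, r_4=5.1962 — all match ✓
Unique over the lattice → pose = (5.5, 4.5, 345°).

(x, y, θ) = (5.5, 4.5, 345°)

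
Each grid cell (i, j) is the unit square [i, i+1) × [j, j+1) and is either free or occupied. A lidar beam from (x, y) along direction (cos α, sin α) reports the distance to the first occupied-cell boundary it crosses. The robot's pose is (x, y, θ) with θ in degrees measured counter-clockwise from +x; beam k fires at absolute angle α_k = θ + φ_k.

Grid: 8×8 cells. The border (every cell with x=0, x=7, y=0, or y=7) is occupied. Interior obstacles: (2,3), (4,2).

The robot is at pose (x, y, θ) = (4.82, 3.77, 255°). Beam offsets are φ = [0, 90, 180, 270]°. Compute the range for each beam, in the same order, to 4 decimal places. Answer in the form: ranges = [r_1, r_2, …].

beam 1: φ=0°, α=255°
  cosα=-0.2588 sinα=-0.9659 | (4,3) | tMaxX 3.1682 tMaxY 0.7972 | tΔX 3.8637 tΔY 1.0353
    t=0.7972 [y] (4,2) — stop
  → r_1 = 0.7972
beam 2: φ=90°, α=345°
  cosα=0.9659 sinα=-0.2588 | (4,3) | tMaxX 0.1863 tMaxY 2.9751 | tΔX 1.0353 tΔY 3.8637
    t=0.1863 [x] (5,3)
    t=1.2216 [x] (6,3)
    t=2.2569 [x] (7,3) — stop
  → r_2 = 2.2569
beam 3: φ=180°, α=75°
  cosα=0.2588 sinα=0.9659 | (4,3) | tMaxX 0.6955 tMaxY 0.2381 | tΔX 3.8637 tΔY 1.0353
    t=0.2381 [y] (4,4)
    t=0.6955 [x] (5,4)
    t=1.2734 [y] (5,5)
    t=2.3087 [y] (5,6)
    t=3.3439 [y] (5,7) — stop
  → r_3 = 3.3439
beam 4: φ=270°, α=165°
  cosα=-0.9659 sinα=0.2588 | (4,3) | tMaxX 0.8489 tMaxY 0.8887 | tΔX 1.0353 tΔY 3.8637
    t=0.8489 [x] (3,3)
    t=0.8887 [y] (3,4)
    t=1.8842 [x] (2,4)
    t=2.9195 [x] (1,4)
    t=3.9548 [x] (0,4) — stop
  → r_4 = 3.9548

ranges = [0.7972, 2.2569, 3.3439, 3.9548]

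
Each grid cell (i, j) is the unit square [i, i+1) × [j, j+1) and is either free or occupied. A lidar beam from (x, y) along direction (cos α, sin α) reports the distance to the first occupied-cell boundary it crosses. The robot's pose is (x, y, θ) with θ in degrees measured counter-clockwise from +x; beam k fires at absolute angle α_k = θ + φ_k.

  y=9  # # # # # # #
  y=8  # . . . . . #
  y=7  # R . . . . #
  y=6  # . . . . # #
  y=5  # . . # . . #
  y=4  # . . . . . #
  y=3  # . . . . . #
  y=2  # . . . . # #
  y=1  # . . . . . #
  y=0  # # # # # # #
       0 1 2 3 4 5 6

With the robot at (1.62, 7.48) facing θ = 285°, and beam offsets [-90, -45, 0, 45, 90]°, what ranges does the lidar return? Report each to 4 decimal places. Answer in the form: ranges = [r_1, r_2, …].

beam 1: φ=-90°, α=195°
  d=(-0.9659,-0.2588)  start (1,7)  tX=0.6419 tY=1.8546  stride 1/|dx|=1.0353 1/|dy|=3.8637
    cross x-line → (0,7), t=0.6419 (wall)
  → r_1 = 0.6419
beam 2: φ=-45°, α=240°
  d=(-0.5000,-0.8660)  start (1,7)  tX=1.2400 tY=0.5543  stride 1/|dx|=2.0000 1/|dy|=1.1547
    cross y-line → (1,6), t=0.5543
    cross x-line → (0,6), t=1.2400 (wall)
  → r_2 = 1.2400
beam 3: φ=0°, α=285°
  d=(0.2588,-0.9659)  start (1,7)  tX=1.4682 tY=0.4969  stride 1/|dx|=3.8637 1/|dy|=1.0353
    cross y-line → (1,6), t=0.4969
    cross x-line → (2,6), t=1.4682
    cross y-line → (2,5), t=1.5322
    cross y-line → (2,4), t=2.5675
    cross y-line → (2,3), t=3.6028
    cross y-line → (2,2), t=4.6380
    cross x-line → (3,2), t=5.3319
    cross y-line → (3,1), t=5.6733
    cross y-line → (3,0), t=6.7086 (wall)
  → r_3 = 6.7086
beam 4: φ=45°, α=330°
  d=(0.8660,-0.5000)  start (1,7)  tX=0.4388 tY=0.9600  stride 1/|dx|=1.1547 1/|dy|=2.0000
    cross x-line → (2,7), t=0.4388
    cross y-line → (2,6), t=0.9600
    cross x-line → (3,6), t=1.5935
    cross x-line → (4,6), t=2.7482
    cross y-line → (4,5), t=2.9600
    cross x-line → (5,5), t=3.9029
    cross y-line → (5,4), t=4.9600
    cross x-line → (6,4), t=5.0576 (wall)
  → r_4 = 5.0576
beam 5: φ=90°, α=15°
  d=(0.9659,0.2588)  start (1,7)  tX=0.3934 tY=2.0091  stride 1/|dx|=1.0353 1/|dy|=3.8637
    cross x-line → (2,7), t=0.3934
    cross x-line → (3,7), t=1.4287
    cross y-line → (3,8), t=2.0091
    cross x-line → (4,8), t=2.4640
    cross x-line → (5,8), t=3.4992
    cross x-line → (6,8), t=4.5345 (wall)
  → r_5 = 4.5345

ranges = [0.6419, 1.2400, 6.7086, 5.0576, 4.5345]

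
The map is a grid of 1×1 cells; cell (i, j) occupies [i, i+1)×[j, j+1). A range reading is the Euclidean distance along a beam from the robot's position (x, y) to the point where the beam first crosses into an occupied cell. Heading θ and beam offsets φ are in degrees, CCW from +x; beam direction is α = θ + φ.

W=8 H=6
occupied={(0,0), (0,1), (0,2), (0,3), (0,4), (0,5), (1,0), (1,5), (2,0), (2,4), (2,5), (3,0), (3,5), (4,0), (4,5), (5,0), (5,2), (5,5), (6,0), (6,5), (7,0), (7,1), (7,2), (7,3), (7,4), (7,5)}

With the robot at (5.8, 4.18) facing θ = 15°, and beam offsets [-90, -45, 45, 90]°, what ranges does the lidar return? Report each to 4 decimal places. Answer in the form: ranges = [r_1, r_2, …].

beam 1: φ=-90°, α=285°
  cosα=0.2588 sinα=-0.9659 | (5,4) | tMaxX 0.7727 tMaxY 0.1863 | tΔX 3.8637 tΔY 1.0353
    t=0.1863 [y] (5,3)
    t=0.7727 [x] (6,3)
    t=1.2216 [y] (6,2)
    t=2.2569 [y] (6,1)
    t=3.2922 [y] (6,0) — stop
  → r_1 = 3.2922
beam 2: φ=-45°, α=330°
  cosα=0.8660 sinα=-0.5000 | (5,4) | tMaxX 0.2309 tMaxY 0.3600 | tΔX 1.1547 tΔY 2.0000
    t=0.2309 [x] (6,4)
    t=0.3600 [y] (6,3)
    t=1.3856 [x] (7,3) — stop
  → r_2 = 1.3856
beam 3: φ=45°, α=60°
  cosα=0.5000 sinα=0.8660 | (5,4) | tMaxX 0.4000 tMaxY 0.9469 | tΔX 2.0000 tΔY 1.1547
    t=0.4000 [x] (6,4)
    t=0.9469 [y] (6,5) — stop
  → r_3 = 0.9469
beam 4: φ=90°, α=105°
  cosα=-0.2588 sinα=0.9659 | (5,4) | tMaxX 3.0910 tMaxY 0.8489 | tΔX 3.8637 tΔY 1.0353
    t=0.8489 [y] (5,5) — stop
  → r_4 = 0.8489

ranges = [3.2922, 1.3856, 0.9469, 0.8489]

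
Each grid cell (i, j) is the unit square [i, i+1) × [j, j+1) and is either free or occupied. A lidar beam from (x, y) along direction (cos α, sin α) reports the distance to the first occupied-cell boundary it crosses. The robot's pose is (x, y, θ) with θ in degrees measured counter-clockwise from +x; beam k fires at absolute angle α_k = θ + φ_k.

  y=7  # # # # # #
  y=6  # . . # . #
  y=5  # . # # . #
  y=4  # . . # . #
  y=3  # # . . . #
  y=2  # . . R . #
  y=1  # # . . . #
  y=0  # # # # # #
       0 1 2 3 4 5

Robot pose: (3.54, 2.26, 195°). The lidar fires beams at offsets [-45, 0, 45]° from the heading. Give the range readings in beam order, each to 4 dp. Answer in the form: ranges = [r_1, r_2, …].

ranges = [1.7782, 1.5943, 1.4549]

beam 1: φ=-45°, α=150°
  dir = (cos 150°, sin 150°) = (-0.8660, 0.5000); from cell (3,2)
  next x-line at t=0.6235, next y-line at t=1.4800; Δt_x=1.1547, Δt_y=2.0000
    x: enter (2,2) at t=0.6235
    y: enter (2,3) at t=1.4800
    x: enter (1,3) at t=1.7782 ← occupied
  → r_1 = 1.7782
beam 2: φ=0°, α=195°
  dir = (cos 195°, sin 195°) = (-0.9659, -0.2588); from cell (3,2)
  next x-line at t=0.5590, next y-line at t=1.0046; Δt_x=1.0353, Δt_y=3.8637
    x: enter (2,2) at t=0.5590
    y: enter (2,1) at t=1.0046
    x: enter (1,1) at t=1.5943 ← occupied
  → r_2 = 1.5943
beam 3: φ=45°, α=240°
  dir = (cos 240°, sin 240°) = (-0.5000, -0.8660); from cell (3,2)
  next x-line at t=1.0800, next y-line at t=0.3002; Δt_x=2.0000, Δt_y=1.1547
    y: enter (3,1) at t=0.3002
    x: enter (2,1) at t=1.0800
    y: enter (2,0) at t=1.4549 ← occupied
  → r_3 = 1.4549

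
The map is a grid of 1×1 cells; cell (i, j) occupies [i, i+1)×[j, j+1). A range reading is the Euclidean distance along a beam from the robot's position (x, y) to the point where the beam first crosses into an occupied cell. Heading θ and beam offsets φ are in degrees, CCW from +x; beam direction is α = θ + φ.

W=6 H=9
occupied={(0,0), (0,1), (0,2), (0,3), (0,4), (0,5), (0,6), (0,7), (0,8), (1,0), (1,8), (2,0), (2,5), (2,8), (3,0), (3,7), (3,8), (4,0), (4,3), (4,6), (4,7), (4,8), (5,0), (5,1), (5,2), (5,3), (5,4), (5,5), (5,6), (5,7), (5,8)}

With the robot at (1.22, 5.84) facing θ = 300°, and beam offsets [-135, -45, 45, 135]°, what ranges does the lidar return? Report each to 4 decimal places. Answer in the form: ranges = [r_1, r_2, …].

beam 1: φ=-135°, α=165°
  cosα=-0.9659 sinα=0.2588 | (1,5) | tMaxX 0.2278 tMaxY 0.6182 | tΔX 1.0353 tΔY 3.8637
    t=0.2278 [x] (0,5) — stop
  → r_1 = 0.2278
beam 2: φ=-45°, α=255°
  cosα=-0.2588 sinα=-0.9659 | (1,5) | tMaxX 0.8500 tMaxY 0.8696 | tΔX 3.8637 tΔY 1.0353
    t=0.8500 [x] (0,5) — stop
  → r_2 = 0.8500
beam 3: φ=45°, α=345°
  cosα=0.9659 sinα=-0.2588 | (1,5) | tMaxX 0.8075 tMaxY 3.2455 | tΔX 1.0353 tΔY 3.8637
    t=0.8075 [x] (2,5) — stop
  → r_3 = 0.8075
beam 4: φ=135°, α=75°
  cosα=0.2588 sinα=0.9659 | (1,5) | tMaxX 3.0137 tMaxY 0.1656 | tΔX 3.8637 tΔY 1.0353
    t=0.1656 [y] (1,6)
    t=1.2009 [y] (1,7)
    t=2.2362 [y] (1,8) — stop
  → r_4 = 2.2362

ranges = [0.2278, 0.8500, 0.8075, 2.2362]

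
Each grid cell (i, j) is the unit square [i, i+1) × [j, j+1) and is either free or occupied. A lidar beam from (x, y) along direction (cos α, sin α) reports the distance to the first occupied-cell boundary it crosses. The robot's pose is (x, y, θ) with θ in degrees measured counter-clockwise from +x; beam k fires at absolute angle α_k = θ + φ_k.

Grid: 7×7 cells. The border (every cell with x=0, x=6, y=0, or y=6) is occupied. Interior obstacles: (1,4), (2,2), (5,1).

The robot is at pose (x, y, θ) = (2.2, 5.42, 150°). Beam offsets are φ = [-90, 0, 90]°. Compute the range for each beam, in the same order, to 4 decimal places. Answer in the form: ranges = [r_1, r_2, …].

ranges = [0.6697, 1.1600, 0.4850]

beam 1: φ=-90°, α=60°
  cosα=0.5000 sinα=0.8660 | (2,5) | tMaxX 1.6000 tMaxY 0.6697 | tΔX 2.0000 tΔY 1.1547
    t=0.6697 [y] (2,6) — stop
  → r_1 = 0.6697
beam 2: φ=0°, α=150°
  cosα=-0.8660 sinα=0.5000 | (2,5) | tMaxX 0.2309 tMaxY 1.1600 | tΔX 1.1547 tΔY 2.0000
    t=0.2309 [x] (1,5)
    t=1.1600 [y] (1,6) — stop
  → r_2 = 1.1600
beam 3: φ=90°, α=240°
  cosα=-0.5000 sinα=-0.8660 | (2,5) | tMaxX 0.4000 tMaxY 0.4850 | tΔX 2.0000 tΔY 1.1547
    t=0.4000 [x] (1,5)
    t=0.4850 [y] (1,4) — stop
  → r_3 = 0.4850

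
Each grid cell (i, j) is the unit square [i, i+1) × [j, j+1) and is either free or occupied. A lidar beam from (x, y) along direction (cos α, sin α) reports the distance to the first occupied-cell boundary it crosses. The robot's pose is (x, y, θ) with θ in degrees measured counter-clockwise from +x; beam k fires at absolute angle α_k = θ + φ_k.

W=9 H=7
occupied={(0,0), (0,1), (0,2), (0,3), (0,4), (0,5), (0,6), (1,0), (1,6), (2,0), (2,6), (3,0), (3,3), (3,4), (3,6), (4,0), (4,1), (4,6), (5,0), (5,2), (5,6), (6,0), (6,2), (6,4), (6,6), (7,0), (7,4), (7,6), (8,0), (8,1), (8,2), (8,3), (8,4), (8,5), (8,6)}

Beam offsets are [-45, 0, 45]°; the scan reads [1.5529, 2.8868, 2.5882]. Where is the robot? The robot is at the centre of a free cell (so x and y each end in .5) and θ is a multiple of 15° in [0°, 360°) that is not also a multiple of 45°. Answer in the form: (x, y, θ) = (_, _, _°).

The pose lattice has 28·16 = 448 candidates. Test each by forward raycasting.
  (7.5, 3.5, 105°): beam 1 = 0.5774 ≠ 1.5529 ✗
  (1.5, 3.5, 75°): beam 1 = 1.7321 ≠ 1.5529 ✗
  (7.5, 2.5, 285°): beam 1 = 1.7321 ≠ 1.5529 ✗
  (1.5, 5.5, 120°): beam 1 = 0.5176 ≠ 1.5529 ✗
  …
  (2.5, 3.5, 240°): r_1=1.5529, r_2=2.8868, r_3=2.5882 — all match ✓
No second candidate reproduces the full scan.

(x, y, θ) = (2.5, 3.5, 240°)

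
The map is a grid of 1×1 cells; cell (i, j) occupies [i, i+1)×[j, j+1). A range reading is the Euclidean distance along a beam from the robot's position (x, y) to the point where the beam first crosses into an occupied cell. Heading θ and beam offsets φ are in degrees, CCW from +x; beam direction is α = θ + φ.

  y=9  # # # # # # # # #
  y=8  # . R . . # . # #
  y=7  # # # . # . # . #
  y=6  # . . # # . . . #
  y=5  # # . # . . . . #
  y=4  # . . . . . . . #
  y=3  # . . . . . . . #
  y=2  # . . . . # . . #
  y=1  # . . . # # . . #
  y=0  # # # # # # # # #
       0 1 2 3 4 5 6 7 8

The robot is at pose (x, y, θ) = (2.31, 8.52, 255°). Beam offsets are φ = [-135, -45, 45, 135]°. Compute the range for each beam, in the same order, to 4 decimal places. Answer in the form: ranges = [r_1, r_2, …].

beam 1: φ=-135°, α=120°
  cosα=-0.5000 sinα=0.8660 | (2,8) | tMaxX 0.6200 tMaxY 0.5543 | tΔX 2.0000 tΔY 1.1547
    t=0.5543 [y] (2,9) — stop
  → r_1 = 0.5543
beam 2: φ=-45°, α=210°
  cosα=-0.8660 sinα=-0.5000 | (2,8) | tMaxX 0.3580 tMaxY 1.0400 | tΔX 1.1547 tΔY 2.0000
    t=0.3580 [x] (1,8)
    t=1.0400 [y] (1,7) — stop
  → r_2 = 1.0400
beam 3: φ=45°, α=300°
  cosα=0.5000 sinα=-0.8660 | (2,8) | tMaxX 1.3800 tMaxY 0.6004 | tΔX 2.0000 tΔY 1.1547
    t=0.6004 [y] (2,7) — stop
  → r_3 = 0.6004
beam 4: φ=135°, α=30°
  cosα=0.8660 sinα=0.5000 | (2,8) | tMaxX 0.7967 tMaxY 0.9600 | tΔX 1.1547 tΔY 2.0000
    t=0.7967 [x] (3,8)
    t=0.9600 [y] (3,9) — stop
  → r_4 = 0.9600

ranges = [0.5543, 1.0400, 0.6004, 0.9600]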